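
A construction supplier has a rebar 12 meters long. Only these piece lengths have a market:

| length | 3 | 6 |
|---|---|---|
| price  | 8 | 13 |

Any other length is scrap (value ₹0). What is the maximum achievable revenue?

32

Build r[k] bottom-up: r[k] = max over allowed piece i of (p[i] + r[k−i]).
r[1] = 0
r[2] = 0
r[3] = 8
r[4] = 8
r[5] = 8
r[6] = max(8+8, 13+0) = 16
r[7] = max(8+8, 13+0) = 16
r[8] = max(8+8, 13+0) = 16
r[9] = max(8+16, 13+8) = 24
r[10] = max(8+16, 13+8) = 24
r[11] = max(8+16, 13+8) = 24
r[12] = max(8+24, 13+16) = 32
One optimal cutting: 3 + 3 + 3 + 3 → ₹32.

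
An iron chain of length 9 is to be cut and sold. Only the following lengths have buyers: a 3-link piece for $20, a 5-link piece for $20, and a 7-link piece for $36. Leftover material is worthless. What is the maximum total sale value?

Consider every possible first cut. r[k] is the best of p[i]+r[k−i] over all sellable i≤k.
r[1] = 0
r[2] = 0
r[3] = 20
r[4] = 20
r[5] = 20
r[6] = 40  (first piece 3, then r[3]=20)
r[7] = 40
r[8] = 40
r[9] = 60  (first piece 3, then r[6]=40)
One optimal cutting: 3 + 3 + 3 → $60.

60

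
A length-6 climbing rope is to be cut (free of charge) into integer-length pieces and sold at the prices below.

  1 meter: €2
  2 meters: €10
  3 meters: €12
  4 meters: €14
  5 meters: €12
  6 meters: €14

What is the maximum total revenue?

Let r[k] be the best obtainable value from length k. For each k, try every first piece i and keep the best of price[i] + r[k−i].
r[1] = 2
r[2] = max(2+2, 10+0) = 10
r[3] = max(2+10, 10+2, 12+0) = 12
r[4] = max(2+12, 10+10, 12+2, 14+0) = 20
r[5] = max(2+20, 10+12, 12+10, 14+2, 12+0) = 22
r[6] = max(2+22, 10+20, 12+12, 14+10, 12+2, 14+0) = 30
One optimal cutting: 2 + 2 + 2 → €10 + €10 + €10 = €30.

30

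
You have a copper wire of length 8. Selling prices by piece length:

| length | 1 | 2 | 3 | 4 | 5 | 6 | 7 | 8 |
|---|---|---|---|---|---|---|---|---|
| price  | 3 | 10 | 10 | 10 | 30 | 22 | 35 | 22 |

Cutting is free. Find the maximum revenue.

43

Build R[k] bottom-up: R[k] = max over allowed piece i of (p[i] + R[k−i]).
R[1] = 3
R[2] = max(3+3, 10+0) = 10
R[3] = max(3+10, 10+3, 10+0) = 13
R[4] = max(3+13, 10+10, 10+3, 10+0) = 20
R[5] = max(3+20, 10+13, 10+10, 10+3, 30+0) = 30
R[6] = max(3+30, 10+20, 10+13, 10+10, 30+3, 22+0) = 33
R[7] = max(3+33, 10+30, 10+20, …, 22+3, 35+0) = 40
R[8] = max(3+40, 10+33, 10+30, …, 35+3, 22+0) = 43
One optimal cutting: 5 + 2 + 1 → €30 + €10 + €3 = €43.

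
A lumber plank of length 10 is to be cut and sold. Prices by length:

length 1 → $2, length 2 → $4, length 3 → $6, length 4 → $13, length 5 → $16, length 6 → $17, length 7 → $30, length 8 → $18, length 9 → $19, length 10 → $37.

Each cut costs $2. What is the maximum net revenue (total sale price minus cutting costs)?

37

Let r[k] be the best obtainable value from length k. For each k, try every first piece i and keep the best of price[i] + r[k−i] minus the 2 cut fee when i<k.
r[1] = 2
r[2] = 4
r[3] = 6
r[4] = 13
r[5] = 16
r[6] = 17
r[7] = 30
r[8] = 30  (first piece 1, then r[7]=30)
r[9] = 32  (first piece 2, then r[7]=30)
r[10] = 37
Best is to make no cuts and sell whole for $37.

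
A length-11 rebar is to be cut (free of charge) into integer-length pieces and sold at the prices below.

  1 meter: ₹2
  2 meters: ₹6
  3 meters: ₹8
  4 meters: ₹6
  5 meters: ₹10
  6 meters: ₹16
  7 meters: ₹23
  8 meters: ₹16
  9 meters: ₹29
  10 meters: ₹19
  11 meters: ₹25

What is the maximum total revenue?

Build r[k] bottom-up: r[k] = max over allowed piece i of (p[i] + r[k−i]).
r[1] = 2
r[2] = 6
r[3] = 8  (first piece 1, then r[2]=6)
r[4] = 12  (first piece 2, then r[2]=6)
r[5] = 14  (first piece 1, then r[4]=12)
r[6] = 18  (first piece 2, then r[4]=12)
r[7] = 23
r[8] = 25  (first piece 1, then r[7]=23)
r[9] = 29  (first piece 2, then r[7]=23)
r[10] = 31  (first piece 1, then r[9]=29)
r[11] = 35  (first piece 2, then r[9]=29)
One optimal cutting: 7 + 2 + 2 → ₹23 + ₹6 + ₹6 = ₹35.

35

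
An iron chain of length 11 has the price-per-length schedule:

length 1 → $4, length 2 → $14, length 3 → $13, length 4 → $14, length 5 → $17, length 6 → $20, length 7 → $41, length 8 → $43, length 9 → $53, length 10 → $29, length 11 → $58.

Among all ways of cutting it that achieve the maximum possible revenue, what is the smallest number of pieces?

6

Consider every possible first cut. r[k] is the best of p[i]+r[k−i] over all sellable i≤k.
r[1] = 4
r[2] = 14
r[3] = 18  (first piece 1, then r[2]=14)
r[4] = 28  (first piece 2, then r[2]=14)
r[5] = 32  (first piece 1, then r[4]=28)
r[6] = 42  (first piece 2, then r[4]=28)
r[7] = 46  (first piece 1, then r[6]=42)
r[8] = 56  (first piece 2, then r[6]=42)
r[9] = 60  (first piece 1, then r[8]=56)
r[10] = 70  (first piece 2, then r[8]=56)
r[11] = 74  (first piece 1, then r[10]=70)
Maximum revenue is $74.
Now minimize piece count subject to staying optimal: for each k, pieces[k] = 1 + min over i with p[i]+r[k−i]=r[k] of pieces[k−i].
pieces[8] = 4
pieces[9] = 5
pieces[10] = 5
pieces[11] = 6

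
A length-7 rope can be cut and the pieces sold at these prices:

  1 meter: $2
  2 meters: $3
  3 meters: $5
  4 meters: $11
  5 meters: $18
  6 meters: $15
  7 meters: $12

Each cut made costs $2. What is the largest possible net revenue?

19

Let r[k] be the best obtainable value from length k. For each k, try every first piece i and keep the best of price[i] + r[k−i] minus the 2 cut fee when i<k.
r[1] = 2
r[2] = max(2+2-2, 3+0) = 3
r[3] = max(2+3-2, 3+2-2, 5+0) = 5
r[4] = max(2+5-2, 3+3-2, 5+2-2, 11+0) = 11
r[5] = max(2+11-2, 3+5-2, 5+3-2, 11+2-2, 18+0) = 18
r[6] = max(2+18-2, 3+11-2, 5+5-2, 11+3-2, 18+2-2, 15+0) = 18
r[7] = max(2+18-2, 3+18-2, 5+11-2, …, 15+2-2, 12+0) = 19
One optimal plan: pieces 5 + 2 (1 cut) → $21 − $2 = $19.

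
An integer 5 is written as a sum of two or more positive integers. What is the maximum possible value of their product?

6

Let f[k] be the best product for length k (with at least one cut). For each first piece i, the rest contributes max(k−i, f[k−i]).
f[2] = 1*max(1,0) = 1*1 = 1
f[3] = 1*max(2,1) = 1*2 = 2
f[4] = 2*max(2,1) = 2*2 = 4
f[5] = 2*max(3,2) = 2*3 = 6
One optimal split: 3 + 2; product 3*2 = 6.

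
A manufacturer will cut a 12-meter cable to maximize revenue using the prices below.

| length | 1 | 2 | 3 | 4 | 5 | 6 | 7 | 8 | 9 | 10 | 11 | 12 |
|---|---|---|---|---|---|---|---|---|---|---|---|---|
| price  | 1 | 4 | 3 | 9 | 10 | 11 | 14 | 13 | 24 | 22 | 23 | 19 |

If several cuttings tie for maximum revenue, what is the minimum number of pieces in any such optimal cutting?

Let r[k] be the best obtainable value from length k. For each k, try every first piece i and keep the best of price[i] + r[k−i].
r[1] = 1
r[2] = 4
r[3] = 5  (first piece 1, then r[2]=4)
r[4] = 9
r[5] = 10  (first piece 1, then r[4]=9)
r[6] = 13  (first piece 2, then r[4]=9)
r[7] = 14  (first piece 1, then r[6]=13)
r[8] = 18  (first piece 4, then r[4]=9)
r[9] = 24
r[10] = 25  (first piece 1, then r[9]=24)
r[11] = 28  (first piece 2, then r[9]=24)
r[12] = 29  (first piece 1, then r[11]=28)
Maximum revenue is 29.
Now minimize piece count subject to staying optimal: for each k, pieces[k] = 1 + min over i with p[i]+r[k−i]=r[k] of pieces[k−i].
pieces[9] = 1
pieces[10] = 2
pieces[11] = 2
pieces[12] = 3

3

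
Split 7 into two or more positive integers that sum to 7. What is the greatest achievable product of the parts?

Fill f[k] for k=2..7: at each k try every first piece i and multiply by the better of (k−i) uncut or f[k−i].
f[2] = 1·max(1,0) = 1·1 = 1
f[3] = 1·max(2,1) = 1·2 = 2
f[4] = 2·max(2,1) = 2·2 = 4
f[5] = 2·max(3,2) = 2·3 = 6
f[6] = 3·max(3,2) = 3·3 = 9
f[7] = 2·max(5,6) = 2·6 = 12
One optimal split: 3 + 2 + 2; product 3·2·2 = 12.

12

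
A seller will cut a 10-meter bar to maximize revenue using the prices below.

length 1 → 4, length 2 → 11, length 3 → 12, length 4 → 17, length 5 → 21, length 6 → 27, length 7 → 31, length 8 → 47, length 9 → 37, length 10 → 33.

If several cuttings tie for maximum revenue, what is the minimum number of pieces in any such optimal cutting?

Consider every possible first cut. r[k] is the best of p[i]+r[k−i] over all sellable i≤k.
r[1] = 4
r[2] = max(4+4, 11+0) = 11
r[3] = max(4+11, 11+4, 12+0) = 15
r[4] = max(4+15, 11+11, 12+4, 17+0) = 22
r[5] = max(4+22, 11+15, 12+11, 17+4, 21+0) = 26
r[6] = max(4+26, 11+22, 12+15, 17+11, 21+4, 27+0) = 33
r[7] = max(4+33, 11+26, 12+22, …, 27+4, 31+0) = 37
r[8] = max(4+37, 11+33, 12+26, …, 31+4, 47+0) = 47
r[9] = max(4+47, 11+37, 12+33, …, 47+4, 37+0) = 51
r[10] = max(4+51, 11+47, 12+37, …, 37+4, 33+0) = 58
Maximum revenue is 58.
Now minimize piece count subject to staying optimal: for each k, pieces[k] = 1 + min over i with p[i]+r[k−i]=r[k] of pieces[k−i].
pieces[7] = 4
pieces[8] = 1
pieces[9] = 2
pieces[10] = 2

2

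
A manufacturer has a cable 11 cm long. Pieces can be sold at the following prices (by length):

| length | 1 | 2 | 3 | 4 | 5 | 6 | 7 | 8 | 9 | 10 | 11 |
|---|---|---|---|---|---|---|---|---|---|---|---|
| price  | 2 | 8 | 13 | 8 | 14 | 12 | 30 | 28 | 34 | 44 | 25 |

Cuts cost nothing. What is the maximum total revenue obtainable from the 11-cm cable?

47

Build R[k] bottom-up: R[k] = max over allowed piece i of (p[i] + R[k−i]).
R[1] = 2
R[2] = 8
R[3] = 13
R[4] = 16  (first piece 2, then R[2]=8)
R[5] = 21  (first piece 2, then R[3]=13)
R[6] = 26  (first piece 3, then R[3]=13)
R[7] = 30
R[8] = 34  (first piece 2, then R[6]=26)
R[9] = 39  (first piece 3, then R[6]=26)
R[10] = 44
R[11] = 47  (first piece 2, then R[9]=39)
One optimal cutting: 3 + 3 + 3 + 2 → $13 + $13 + $13 + $8 = $47.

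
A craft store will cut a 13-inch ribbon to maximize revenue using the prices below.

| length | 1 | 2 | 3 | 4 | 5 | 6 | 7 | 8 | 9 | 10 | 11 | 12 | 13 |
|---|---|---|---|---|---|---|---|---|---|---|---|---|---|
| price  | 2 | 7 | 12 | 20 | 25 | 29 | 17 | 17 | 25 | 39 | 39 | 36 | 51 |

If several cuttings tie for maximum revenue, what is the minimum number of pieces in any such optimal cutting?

3

Let r[k] be the best obtainable value from length k. For each k, try every first piece i and keep the best of price[i] + r[k−i].
r[1] = 2
r[2] = max(2+2, 7+0) = 7
r[3] = max(2+7, 7+2, 12+0) = 12
r[4] = max(2+12, 7+7, 12+2, 20+0) = 20
r[5] = max(2+20, 7+12, 12+7, 20+2, 25+0) = 25
r[6] = max(2+25, 7+20, 12+12, 20+7, 25+2, 29+0) = 29
r[7] = max(2+29, 7+25, 12+20, …, 29+2, 17+0) = 32
r[8] = max(2+32, 7+29, 12+25, …, 17+2, 17+0) = 40
r[9] = max(2+40, 7+32, 12+29, …, 17+2, 25+0) = 45
r[10] = max(2+45, 7+40, 12+32, …, 25+2, 39+0) = 50
r[11] = max(2+50, 7+45, 12+40, …, 39+2, 39+0) = 54
r[12] = max(2+54, 7+50, 12+45, …, 39+2, 36+0) = 60
r[13] = max(2+60, 7+54, 12+50, …, 36+2, 51+0) = 65
Maximum revenue is ¢65.
Now minimize piece count subject to staying optimal: for each k, pieces[k] = 1 + min over i with p[i]+r[k−i]=r[k] of pieces[k−i].
pieces[10] = 2
pieces[11] = 2
pieces[12] = 3
pieces[13] = 3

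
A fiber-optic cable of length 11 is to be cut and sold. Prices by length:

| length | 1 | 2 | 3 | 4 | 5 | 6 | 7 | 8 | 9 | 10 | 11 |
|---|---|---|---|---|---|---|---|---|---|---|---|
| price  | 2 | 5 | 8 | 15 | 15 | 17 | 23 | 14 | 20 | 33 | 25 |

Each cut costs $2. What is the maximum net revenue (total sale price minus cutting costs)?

Consider every possible first cut. net[k] is the best of p[i]+net[k−i] over all sellable i≤k, charging 2 whenever i<k.
net[1] = 2
net[2] = 5
net[3] = 8
net[4] = 15
net[5] = 15  (first piece 1, then net[4]=15)
net[6] = 18  (first piece 2, then net[4]=15)
net[7] = 23
net[8] = 28  (first piece 4, then net[4]=15)
net[9] = 28  (first piece 1, then net[8]=28)
net[10] = 33
net[11] = 36  (first piece 4, then net[7]=23)
One optimal plan: pieces 7 + 4 (1 cut) → $38 − $2 = $36.

36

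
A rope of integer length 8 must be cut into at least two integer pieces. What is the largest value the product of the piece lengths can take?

18

Fill f[k] for k=2..8: at each k try every first piece i and multiply by the better of (k−i) uncut or f[k−i].
f[2] = 1*max(1,0) = 1*1 = 1
f[3] = 1*max(2,1) = 1*2 = 2
f[4] = 2*max(2,1) = 2*2 = 4
f[5] = 2*max(3,2) = 2*3 = 6
f[6] = 3*max(3,2) = 3*3 = 9
f[7] = 2*max(5,6) = 2*6 = 12
f[8] = 2*max(6,9) = 2*9 = 18
One optimal split: 3 + 3 + 2; product 3*3*2 = 18.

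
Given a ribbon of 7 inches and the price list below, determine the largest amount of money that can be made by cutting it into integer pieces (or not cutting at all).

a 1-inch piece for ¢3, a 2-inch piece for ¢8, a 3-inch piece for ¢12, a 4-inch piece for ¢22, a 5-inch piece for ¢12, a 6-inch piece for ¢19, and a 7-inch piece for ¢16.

Let best[k] be the best obtainable value from length k. For each k, try every first piece i and keep the best of price[i] + best[k−i].
best[1] = 3
best[2] = 8
best[3] = 12
best[4] = 22
best[5] = 25  (first piece 1, then best[4]=22)
best[6] = 30  (first piece 2, then best[4]=22)
best[7] = 34  (first piece 3, then best[4]=22)
One optimal cutting: 4 + 3 → ¢22 + ¢12 = ¢34.

34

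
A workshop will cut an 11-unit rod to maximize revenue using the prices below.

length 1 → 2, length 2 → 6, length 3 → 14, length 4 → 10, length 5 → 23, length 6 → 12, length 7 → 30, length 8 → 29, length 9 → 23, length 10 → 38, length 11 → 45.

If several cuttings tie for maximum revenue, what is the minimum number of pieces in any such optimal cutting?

3

Build r[k] bottom-up: r[k] = max over allowed piece i of (p[i] + r[k−i]).
r[1] = 2
r[2] = 6
r[3] = 14
r[4] = 16  (first piece 1, then r[3]=14)
r[5] = 23
r[6] = 28  (first piece 3, then r[3]=14)
r[7] = 30  (first piece 1, then r[6]=28)
r[8] = 37  (first piece 3, then r[5]=23)
r[9] = 42  (first piece 3, then r[6]=28)
r[10] = 46  (first piece 5, then r[5]=23)
r[11] = 51  (first piece 3, then r[8]=37)
Maximum revenue is 51.
Now minimize piece count subject to staying optimal: for each k, pieces[k] = 1 + min over i with p[i]+r[k−i]=r[k] of pieces[k−i].
pieces[8] = 2
pieces[9] = 3
pieces[10] = 2
pieces[11] = 3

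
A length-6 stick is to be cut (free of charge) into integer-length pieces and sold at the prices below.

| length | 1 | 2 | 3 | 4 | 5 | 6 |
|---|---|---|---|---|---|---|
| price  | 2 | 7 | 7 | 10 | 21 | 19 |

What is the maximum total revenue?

Consider every possible first cut. r[k] is the best of p[i]+r[k−i] over all sellable i≤k.
r[1] = 2
r[2] = max(2+2, 7+0) = 7
r[3] = max(2+7, 7+2, 7+0) = 9
r[4] = max(2+9, 7+7, 7+2, 10+0) = 14
r[5] = max(2+14, 7+9, 7+7, 10+2, 21+0) = 21
r[6] = max(2+21, 7+14, 7+9, 10+7, 21+2, 19+0) = 23
One optimal cutting: 5 + 1 → 21 + 2 = 23.

23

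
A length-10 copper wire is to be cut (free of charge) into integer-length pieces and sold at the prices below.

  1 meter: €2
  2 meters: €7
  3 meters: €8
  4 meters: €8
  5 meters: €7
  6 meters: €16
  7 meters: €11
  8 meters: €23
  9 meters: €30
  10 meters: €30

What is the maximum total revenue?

35

Build R[k] bottom-up: R[k] = max over allowed piece i of (p[i] + R[k−i]).
R[1] = 2
R[2] = 7
R[3] = 9  (first piece 1, then R[2]=7)
R[4] = 14  (first piece 2, then R[2]=7)
R[5] = 16  (first piece 1, then R[4]=14)
R[6] = 21  (first piece 2, then R[4]=14)
R[7] = 23  (first piece 1, then R[6]=21)
R[8] = 28  (first piece 2, then R[6]=21)
R[9] = 30  (first piece 1, then R[8]=28)
R[10] = 35  (first piece 2, then R[8]=28)
One optimal cutting: 2 + 2 + 2 + 2 + 2 → €7 + €7 + €7 + €7 + €7 = €35.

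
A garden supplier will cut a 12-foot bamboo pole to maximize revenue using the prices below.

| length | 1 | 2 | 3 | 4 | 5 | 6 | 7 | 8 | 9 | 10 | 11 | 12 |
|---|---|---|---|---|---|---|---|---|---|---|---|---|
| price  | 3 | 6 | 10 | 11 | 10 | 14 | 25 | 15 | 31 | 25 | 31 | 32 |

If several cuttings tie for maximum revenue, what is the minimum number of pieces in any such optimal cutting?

2

Consider every possible first cut. r[k] is the best of p[i]+r[k−i] over all sellable i≤k.
r[1] = 3
r[2] = max(3+3, 6+0) = 6
r[3] = max(3+6, 6+3, 10+0) = 10
r[4] = max(3+10, 6+6, 10+3, 11+0) = 13
r[5] = max(3+13, 6+10, 10+6, 11+3, 10+0) = 16
r[6] = max(3+16, 6+13, 10+10, 11+6, 10+3, 14+0) = 20
r[7] = max(3+20, 6+16, 10+13, …, 14+3, 25+0) = 25
r[8] = max(3+25, 6+20, 10+16, …, 25+3, 15+0) = 28
r[9] = max(3+28, 6+25, 10+20, …, 15+3, 31+0) = 31
r[10] = max(3+31, 6+28, 10+25, …, 31+3, 25+0) = 35
r[11] = max(3+35, 6+31, 10+28, …, 25+3, 31+0) = 38
r[12] = max(3+38, 6+35, 10+31, …, 31+3, 32+0) = 41
Maximum revenue is $41.
Now minimize piece count subject to staying optimal: for each k, pieces[k] = 1 + min over i with p[i]+r[k−i]=r[k] of pieces[k−i].
pieces[9] = 1
pieces[10] = 2
pieces[11] = 3
pieces[12] = 2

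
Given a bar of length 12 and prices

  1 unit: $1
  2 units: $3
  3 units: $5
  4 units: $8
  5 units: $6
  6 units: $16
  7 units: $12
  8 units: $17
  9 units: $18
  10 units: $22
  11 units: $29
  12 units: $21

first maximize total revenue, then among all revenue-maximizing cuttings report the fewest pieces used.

2

Consider every possible first cut. r[k] is the best of p[i]+r[k−i] over all sellable i≤k.
r[1] = 1
r[2] = 3
r[3] = 5
r[4] = 8
r[5] = 9  (first piece 1, then r[4]=8)
r[6] = 16
r[7] = 17  (first piece 1, then r[6]=16)
r[8] = 19  (first piece 2, then r[6]=16)
r[9] = 21  (first piece 3, then r[6]=16)
r[10] = 24  (first piece 4, then r[6]=16)
r[11] = 29
r[12] = 32  (first piece 6, then r[6]=16)
Maximum revenue is $32.
Now minimize piece count subject to staying optimal: for each k, pieces[k] = 1 + min over i with p[i]+r[k−i]=r[k] of pieces[k−i].
pieces[9] = 2
pieces[10] = 2
pieces[11] = 1
pieces[12] = 2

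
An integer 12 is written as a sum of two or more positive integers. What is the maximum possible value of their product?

Let prod[k] be the best product for length k (with at least one cut). For each first piece i, the rest contributes max(k−i, prod[k−i]).
prod[2] = 1·max(1,0) = 1·1 = 1
prod[3] = 1·max(2,1) = 1·2 = 2
prod[4] = 2·max(2,1) = 2·2 = 4
prod[5] = 2·max(3,2) = 2·3 = 6
prod[6] = 3·max(3,2) = 3·3 = 9
prod[7] = 2·max(5,6) = 2·6 = 12
prod[8] = 2·max(6,9) = 2·9 = 18
prod[9] = 3·max(6,9) = 3·9 = 27
prod[10] = 2·max(8,18) = 2·18 = 36
prod[11] = 2·max(9,27) = 2·27 = 54
prod[12] = 3·max(9,27) = 3·27 = 81
One optimal split: 3 + 3 + 3 + 3; product 3·3·3·3 = 81.

81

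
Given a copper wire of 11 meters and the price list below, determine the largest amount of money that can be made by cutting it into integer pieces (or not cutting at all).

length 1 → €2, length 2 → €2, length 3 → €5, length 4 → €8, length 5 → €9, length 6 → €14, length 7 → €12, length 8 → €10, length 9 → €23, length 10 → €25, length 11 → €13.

Consider every possible first cut. best[k] is the best of p[i]+best[k−i] over all sellable i≤k.
best[1] = 2
best[2] = 4  (first piece 1, then best[1]=2)
best[3] = 6  (first piece 1, then best[2]=4)
best[4] = 8  (first piece 1, then best[3]=6)
best[5] = 10  (first piece 1, then best[4]=8)
best[6] = 14
best[7] = 16  (first piece 1, then best[6]=14)
best[8] = 18  (first piece 1, then best[7]=16)
best[9] = 23
best[10] = 25  (first piece 1, then best[9]=23)
best[11] = 27  (first piece 1, then best[10]=25)
One optimal cutting: 9 + 1 + 1 → €23 + €2 + €2 = €27.

27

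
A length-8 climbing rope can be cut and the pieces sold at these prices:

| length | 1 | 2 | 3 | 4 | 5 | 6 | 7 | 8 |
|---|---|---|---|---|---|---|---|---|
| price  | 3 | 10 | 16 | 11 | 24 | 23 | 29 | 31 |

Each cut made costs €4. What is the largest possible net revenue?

Build net[k] bottom-up: net[k] = max over allowed piece i of (p[i] + net[k−i]) − 4 per cut.
net[1] = 3
net[2] = max(3+3-4, 10+0) = 10
net[3] = max(3+10-4, 10+3-4, 16+0) = 16
net[4] = max(3+16-4, 10+10-4, 16+3-4, 11+0) = 16
net[5] = max(3+16-4, 10+16-4, 16+10-4, 11+3-4, 24+0) = 24
net[6] = max(3+24-4, 10+16-4, 16+16-4, 11+10-4, 24+3-4, 23+0) = 28
net[7] = max(3+28-4, 10+24-4, 16+16-4, …, 23+3-4, 29+0) = 30
net[8] = max(3+30-4, 10+28-4, 16+24-4, …, 29+3-4, 31+0) = 36
One optimal plan: pieces 5 + 3 (1 cut) → €40 − €4 = €36.

36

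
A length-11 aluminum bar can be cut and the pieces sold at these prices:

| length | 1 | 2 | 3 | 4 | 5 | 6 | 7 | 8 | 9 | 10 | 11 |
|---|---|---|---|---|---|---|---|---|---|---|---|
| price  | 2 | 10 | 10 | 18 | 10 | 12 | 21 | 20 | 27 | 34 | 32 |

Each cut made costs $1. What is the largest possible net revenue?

Let v[k] be the best obtainable value from length k. For each k, try every first piece i and keep the best of price[i] + v[k−i] minus the 1 cut fee when i<k.
v[1] = 2
v[2] = 10
v[3] = 11  (first piece 1, then v[2]=10)
v[4] = 19  (first piece 2, then v[2]=10)
v[5] = 20  (first piece 1, then v[4]=19)
v[6] = 28  (first piece 2, then v[4]=19)
v[7] = 29  (first piece 1, then v[6]=28)
v[8] = 37  (first piece 2, then v[6]=28)
v[9] = 38  (first piece 1, then v[8]=37)
v[10] = 46  (first piece 2, then v[8]=37)
v[11] = 47  (first piece 1, then v[10]=46)
One optimal plan: pieces 2 + 2 + 2 + 2 + 2 + 1 (5 cuts) → $52 − $5 = $47.

47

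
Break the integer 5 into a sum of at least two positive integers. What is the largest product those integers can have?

6

Fill g[k] for k=2..5: at each k try every first piece i and multiply by the better of (k−i) uncut or g[k−i].
g[2] = 1·max(1,0) = 1·1 = 1
g[3] = 1·max(2,1) = 1·2 = 2
g[4] = 2·max(2,1) = 2·2 = 4
g[5] = 2·max(3,2) = 2·3 = 6
One optimal split: 3 + 2; product 3·2 = 6.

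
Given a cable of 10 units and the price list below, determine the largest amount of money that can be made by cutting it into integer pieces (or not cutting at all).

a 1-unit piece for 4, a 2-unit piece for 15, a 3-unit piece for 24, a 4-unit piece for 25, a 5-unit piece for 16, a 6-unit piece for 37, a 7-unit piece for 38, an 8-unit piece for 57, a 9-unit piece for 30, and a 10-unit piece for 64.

Let best[k] be the best obtainable value from length k. For each k, try every first piece i and keep the best of price[i] + best[k−i].
best[1] = 4
best[2] = 15
best[3] = 24
best[4] = 30  (first piece 2, then best[2]=15)
best[5] = 39  (first piece 2, then best[3]=24)
best[6] = 48  (first piece 3, then best[3]=24)
best[7] = 54  (first piece 2, then best[5]=39)
best[8] = 63  (first piece 2, then best[6]=48)
best[9] = 72  (first piece 3, then best[6]=48)
best[10] = 78  (first piece 2, then best[8]=63)
One optimal cutting: 3 + 3 + 2 + 2 → 24 + 24 + 15 + 15 = 78.

78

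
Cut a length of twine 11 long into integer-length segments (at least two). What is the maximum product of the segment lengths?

54

Fill P[k] for k=2..11: at each k try every first piece i and multiply by the better of (k−i) uncut or P[k−i].
P[2] = 1*max(1,0) = 1*1 = 1
P[3] = 1*max(2,1) = 1*2 = 2
P[4] = 2*max(2,1) = 2*2 = 4
P[5] = 2*max(3,2) = 2*3 = 6
P[6] = 3*max(3,2) = 3*3 = 9
P[7] = 2*max(5,6) = 2*6 = 12
P[8] = 2*max(6,9) = 2*9 = 18
P[9] = 3*max(6,9) = 3*9 = 27
P[10] = 2*max(8,18) = 2*18 = 36
P[11] = 2*max(9,27) = 2*27 = 54
One optimal split: 3 + 3 + 3 + 2; product 3*3*3*2 = 54.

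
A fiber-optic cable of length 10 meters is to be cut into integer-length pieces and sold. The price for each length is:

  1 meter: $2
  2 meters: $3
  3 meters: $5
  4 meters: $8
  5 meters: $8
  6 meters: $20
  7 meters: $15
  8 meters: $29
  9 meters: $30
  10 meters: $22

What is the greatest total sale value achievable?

Consider every possible first cut. R[k] is the best of p[i]+R[k−i] over all sellable i≤k.
R[1] = 2
R[2] = max(2+2, 3+0) = 4
R[3] = max(2+4, 3+2, 5+0) = 6
R[4] = max(2+6, 3+4, 5+2, 8+0) = 8
R[5] = max(2+8, 3+6, 5+4, 8+2, 8+0) = 10
R[6] = max(2+10, 3+8, 5+6, 8+4, 8+2, 20+0) = 20
R[7] = max(2+20, 3+10, 5+8, …, 20+2, 15+0) = 22
R[8] = max(2+22, 3+20, 5+10, …, 15+2, 29+0) = 29
R[9] = max(2+29, 3+22, 5+20, …, 29+2, 30+0) = 31
R[10] = max(2+31, 3+29, 5+22, …, 30+2, 22+0) = 33
One optimal cutting: 8 + 1 + 1 → $29 + $2 + $2 = $33.

33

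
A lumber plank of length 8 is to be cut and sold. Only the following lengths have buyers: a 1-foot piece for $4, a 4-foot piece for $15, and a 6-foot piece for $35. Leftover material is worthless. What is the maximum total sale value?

43

Build r[k] bottom-up: r[k] = max over allowed piece i of (p[i] + r[k−i]).
r[1] = 4
r[2] = 8  (first piece 1, then r[1]=4)
r[3] = 12  (first piece 1, then r[2]=8)
r[4] = 16  (first piece 1, then r[3]=12)
r[5] = 20  (first piece 1, then r[4]=16)
r[6] = 35
r[7] = 39  (first piece 1, then r[6]=35)
r[8] = 43  (first piece 1, then r[7]=39)
One optimal cutting: 6 + 1 + 1 → $43.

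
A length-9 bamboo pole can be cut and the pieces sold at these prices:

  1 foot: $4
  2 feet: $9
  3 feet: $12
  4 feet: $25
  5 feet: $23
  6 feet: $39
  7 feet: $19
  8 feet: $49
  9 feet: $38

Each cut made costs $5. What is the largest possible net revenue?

48

Consider every possible first cut. net[k] is the best of p[i]+net[k−i] over all sellable i≤k, charging 5 whenever i<k.
net[1] = 4
net[2] = max(4+4-5, 9+0) = 9
net[3] = max(4+9-5, 9+4-5, 12+0) = 12
net[4] = max(4+12-5, 9+9-5, 12+4-5, 25+0) = 25
net[5] = max(4+25-5, 9+12-5, 12+9-5, 25+4-5, 23+0) = 24
net[6] = max(4+24-5, 9+25-5, 12+12-5, 25+9-5, 23+4-5, 39+0) = 39
net[7] = max(4+39-5, 9+24-5, 12+25-5, …, 39+4-5, 19+0) = 38
net[8] = max(4+38-5, 9+39-5, 12+24-5, …, 19+4-5, 49+0) = 49
net[9] = max(4+49-5, 9+38-5, 12+39-5, …, 49+4-5, 38+0) = 48
One optimal plan: pieces 8 + 1 (1 cut) → $53 − $5 = $48.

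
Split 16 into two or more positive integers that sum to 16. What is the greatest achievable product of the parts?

324

Fill prod[k] for k=2..16: at each k try every first piece i and multiply by the better of (k−i) uncut or prod[k−i].
prod[2] = 1·max(1,0) = 1·1 = 1
prod[3] = 1·max(2,1) = 1·2 = 2
prod[4] = 2·max(2,1) = 2·2 = 4
prod[5] = 2·max(3,2) = 2·3 = 6
prod[6] = 3·max(3,2) = 3·3 = 9
prod[7] = 2·max(5,6) = 2·6 = 12
prod[8] = 2·max(6,9) = 2·9 = 18
prod[9] = 3·max(6,9) = 3·9 = 27
prod[10] = 2·max(8,18) = 2·18 = 36
prod[11] = 2·max(9,27) = 2·27 = 54
prod[12] = 3·max(9,27) = 3·27 = 81
prod[13] = 2·max(11,54) = 2·54 = 108
prod[14] = 2·max(12,81) = 2·81 = 162
prod[15] = 3·max(12,81) = 3·81 = 243
prod[16] = 2·max(14,162) = 2·162 = 324
One optimal split: 3 + 3 + 3 + 3 + 2 + 2; product 3·3·3·3·2·2 = 324.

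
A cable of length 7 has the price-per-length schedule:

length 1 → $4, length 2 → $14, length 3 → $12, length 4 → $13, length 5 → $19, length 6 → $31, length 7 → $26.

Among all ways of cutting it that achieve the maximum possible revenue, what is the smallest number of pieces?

Build r[k] bottom-up: r[k] = max over allowed piece i of (p[i] + r[k−i]).
r[1] = 4
r[2] = max(4+4, 14+0) = 14
r[3] = max(4+14, 14+4, 12+0) = 18
r[4] = max(4+18, 14+14, 12+4, 13+0) = 28
r[5] = max(4+28, 14+18, 12+14, 13+4, 19+0) = 32
r[6] = max(4+32, 14+28, 12+18, 13+14, 19+4, 31+0) = 42
r[7] = max(4+42, 14+32, 12+28, …, 31+4, 26+0) = 46
Maximum revenue is $46.
Now minimize piece count subject to staying optimal: for each k, pieces[k] = 1 + min over i with p[i]+r[k−i]=r[k] of pieces[k−i].
pieces[4] = 2
pieces[5] = 3
pieces[6] = 3
pieces[7] = 4

4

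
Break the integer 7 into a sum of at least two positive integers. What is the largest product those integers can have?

Define P[k] = max over 1≤i<k of i · max(k−i, P[k−i]); the inner max lets the remainder stay uncut if that's better.
P[2] = 1·max(1,0) = 1·1 = 1
P[3] = max(1·2, 2·1) = 2
P[4] = max(1·3, 2·2, 3·1) = 4
P[5] = max(1·4, 2·3, 3·2, 4·1) = 6
P[6] = max(1·6, 2·4, 3·3, 4·2, 5·1) = 9
P[7] = max(1·9, 2·6, 3·4, 4·3, 5·2, 6·1) = 12
One optimal split: 3 + 2 + 2; product 3·2·2 = 12.

12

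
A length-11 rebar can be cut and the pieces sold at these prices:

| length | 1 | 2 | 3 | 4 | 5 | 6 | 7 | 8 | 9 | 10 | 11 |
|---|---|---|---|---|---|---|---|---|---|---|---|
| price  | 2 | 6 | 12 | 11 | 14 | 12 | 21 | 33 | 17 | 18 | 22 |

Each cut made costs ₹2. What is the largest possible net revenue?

Build r[k] bottom-up: r[k] = max over allowed piece i of (p[i] + r[k−i]) − 2 per cut.
r[1] = 2
r[2] = 6
r[3] = 12
r[4] = 12  (first piece 1, then r[3]=12)
r[5] = 16  (first piece 2, then r[3]=12)
r[6] = 22  (first piece 3, then r[3]=12)
r[7] = 22  (first piece 1, then r[6]=22)
r[8] = 33
r[9] = 33  (first piece 1, then r[8]=33)
r[10] = 37  (first piece 2, then r[8]=33)
r[11] = 43  (first piece 3, then r[8]=33)
One optimal plan: pieces 8 + 3 (1 cut) → ₹45 − ₹2 = ₹43.

43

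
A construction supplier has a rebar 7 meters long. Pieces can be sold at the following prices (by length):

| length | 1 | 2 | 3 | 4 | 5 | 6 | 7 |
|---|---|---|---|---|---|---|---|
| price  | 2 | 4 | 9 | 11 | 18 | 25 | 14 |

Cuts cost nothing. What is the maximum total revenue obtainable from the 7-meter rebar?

Build r[k] bottom-up: r[k] = max over allowed piece i of (p[i] + r[k−i]).
r[1] = 2
r[2] = 4  (first piece 1, then r[1]=2)
r[3] = 9
r[4] = 11  (first piece 1, then r[3]=9)
r[5] = 18
r[6] = 25
r[7] = 27  (first piece 1, then r[6]=25)
One optimal cutting: 6 + 1 → ₹25 + ₹2 = ₹27.

27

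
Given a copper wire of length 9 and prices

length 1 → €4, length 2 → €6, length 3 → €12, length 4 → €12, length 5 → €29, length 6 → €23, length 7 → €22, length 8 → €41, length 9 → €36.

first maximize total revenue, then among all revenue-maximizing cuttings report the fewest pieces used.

Let r[k] be the best obtainable value from length k. For each k, try every first piece i and keep the best of price[i] + r[k−i].
r[1] = 4
r[2] = max(4+4, 6+0) = 8
r[3] = max(4+8, 6+4, 12+0) = 12
r[4] = max(4+12, 6+8, 12+4, 12+0) = 16
r[5] = max(4+16, 6+12, 12+8, 12+4, 29+0) = 29
r[6] = max(4+29, 6+16, 12+12, 12+8, 29+4, 23+0) = 33
r[7] = max(4+33, 6+29, 12+16, …, 23+4, 22+0) = 37
r[8] = max(4+37, 6+33, 12+29, …, 22+4, 41+0) = 41
r[9] = max(4+41, 6+37, 12+33, …, 41+4, 36+0) = 45
Maximum revenue is €45.
Now minimize piece count subject to staying optimal: for each k, pieces[k] = 1 + min over i with p[i]+r[k−i]=r[k] of pieces[k−i].
pieces[6] = 2
pieces[7] = 3
pieces[8] = 1
pieces[9] = 2

2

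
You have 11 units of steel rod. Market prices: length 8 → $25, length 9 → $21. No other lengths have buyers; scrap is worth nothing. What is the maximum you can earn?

25

Let best[k] be the best obtainable value from length k. For each k, try every first piece i and keep the best of price[i] + best[k−i].
best[1] = 0
best[2] = 0
best[3] = 0
best[4] = 0
best[5] = 0
best[6] = 0
best[7] = 0
best[8] = 25
best[9] = max(25+0, 21+0) = 25
best[10] = max(25+0, 21+0) = 25
best[11] = max(25+0, 21+0) = 25
One optimal cutting: pieces 8 with 3 units of scrap → $25.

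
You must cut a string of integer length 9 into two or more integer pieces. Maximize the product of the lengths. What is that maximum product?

27

Fill prod[k] for k=2..9: at each k try every first piece i and multiply by the better of (k−i) uncut or prod[k−i].
Small cases: prod[2]=1, prod[3]=2.
prod[4] = 2·max(2,1) = 2·2 = 4
prod[5] = 2·max(3,2) = 2·3 = 6
prod[6] = 3·max(3,2) = 3·3 = 9
prod[7] = 2·max(5,6) = 2·6 = 12
prod[8] = 2·max(6,9) = 2·9 = 18
prod[9] = 3·max(6,9) = 3·9 = 27
One optimal split: 3 + 3 + 3; product 3·3·3 = 27.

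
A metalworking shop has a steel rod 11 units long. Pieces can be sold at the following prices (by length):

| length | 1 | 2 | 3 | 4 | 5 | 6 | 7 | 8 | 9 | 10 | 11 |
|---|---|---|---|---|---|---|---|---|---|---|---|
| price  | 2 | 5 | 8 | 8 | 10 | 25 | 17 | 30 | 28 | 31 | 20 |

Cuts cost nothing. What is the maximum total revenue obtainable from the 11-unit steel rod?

38

Let R[k] be the best obtainable value from length k. For each k, try every first piece i and keep the best of price[i] + R[k−i].
R[1] = 2
R[2] = 5
R[3] = 8
R[4] = 10  (first piece 1, then R[3]=8)
R[5] = 13  (first piece 2, then R[3]=8)
R[6] = 25
R[7] = 27  (first piece 1, then R[6]=25)
R[8] = 30  (first piece 2, then R[6]=25)
R[9] = 33  (first piece 3, then R[6]=25)
R[10] = 35  (first piece 1, then R[9]=33)
R[11] = 38  (first piece 2, then R[9]=33)
One optimal cutting: 6 + 3 + 2 → $25 + $8 + $5 = $38.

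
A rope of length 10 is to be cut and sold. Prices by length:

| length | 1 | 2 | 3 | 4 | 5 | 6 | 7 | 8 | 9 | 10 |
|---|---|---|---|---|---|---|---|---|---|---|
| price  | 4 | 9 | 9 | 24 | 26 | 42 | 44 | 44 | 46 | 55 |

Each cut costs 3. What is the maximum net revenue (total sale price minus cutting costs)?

Let net[k] be the best obtainable value from length k. For each k, try every first piece i and keep the best of price[i] + net[k−i] minus the 3 cut fee when i<k.
net[1] = 4
net[2] = max(4+4-3, 9+0) = 9
net[3] = max(4+9-3, 9+4-3, 9+0) = 10
net[4] = max(4+10-3, 9+9-3, 9+4-3, 24+0) = 24
net[5] = max(4+24-3, 9+10-3, 9+9-3, 24+4-3, 26+0) = 26
net[6] = max(4+26-3, 9+24-3, 9+10-3, 24+9-3, 26+4-3, 42+0) = 42
net[7] = max(4+42-3, 9+26-3, 9+24-3, …, 42+4-3, 44+0) = 44
net[8] = max(4+44-3, 9+42-3, 9+26-3, …, 44+4-3, 44+0) = 48
net[9] = max(4+48-3, 9+44-3, 9+42-3, …, 44+4-3, 46+0) = 50
net[10] = max(4+50-3, 9+48-3, 9+44-3, …, 46+4-3, 55+0) = 63
One optimal plan: pieces 6 + 4 (1 cut) → 66 − 3 = 63.

63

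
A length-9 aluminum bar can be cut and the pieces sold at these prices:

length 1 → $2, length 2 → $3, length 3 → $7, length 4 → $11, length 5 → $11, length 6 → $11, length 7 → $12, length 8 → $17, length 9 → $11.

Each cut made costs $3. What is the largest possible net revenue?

Build r[k] bottom-up: r[k] = max over allowed piece i of (p[i] + r[k−i]) − 3 per cut.
r[1] = 2
r[2] = 3
r[3] = 7
r[4] = 11
r[5] = 11
r[6] = 11  (first piece 2, then r[4]=11)
r[7] = 15  (first piece 3, then r[4]=11)
r[8] = 19  (first piece 4, then r[4]=11)
r[9] = 19  (first piece 4, then r[5]=11)
One optimal plan: pieces 5 + 4 (1 cut) → $22 − $3 = $19.

19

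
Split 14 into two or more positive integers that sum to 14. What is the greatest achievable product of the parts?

Let m[k] be the best product for length k (with at least one cut). For each first piece i, the rest contributes max(k−i, m[k−i]).
m[2] = 1×max(1,0) = 1×1 = 1
m[3] = max(1×2, 2×1) = 2
m[4] = max(1×3, 2×2, 3×1) = 4
m[5] = max(1×4, 2×3, 3×2, 4×1) = 6
m[6] = max(1×6, 2×4, 3×3, 4×2, 5×1) = 9
m[7] = max(1×9, 2×6, 3×4, 4×3, 5×2, 6×1) = 12
m[8] = max(1×12, 2×9, 3×6, …, 6×2, 7×1) = 18
m[9] = max(1×18, 2×12, 3×9, …, 7×2, 8×1) = 27
m[10] = max(1×27, 2×18, 3×12, …, 8×2, 9×1) = 36
m[11] = max(1×36, 2×27, 3×18, …, 9×2, 10×1) = 54
m[12] = max(1×54, 2×36, 3×27, …, 10×2, 11×1) = 81
m[13] = max(1×81, 2×54, 3×36, …, 11×2, 12×1) = 108
m[14] = max(1×108, 2×81, 3×54, …, 12×2, 13×1) = 162
One optimal split: 3 + 3 + 3 + 3 + 2; product 3×3×3×3×2 = 162.

162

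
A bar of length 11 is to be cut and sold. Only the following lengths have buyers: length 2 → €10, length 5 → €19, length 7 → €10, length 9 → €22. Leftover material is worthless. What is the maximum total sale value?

50

Consider every possible first cut. r[k] is the best of p[i]+r[k−i] over all sellable i≤k.
r[1] = 0
r[2] = 10
r[3] = 10
r[4] = 20  (first piece 2, then r[2]=10)
r[5] = 20
r[6] = 30  (first piece 2, then r[4]=20)
r[7] = 30
r[8] = 40  (first piece 2, then r[6]=30)
r[9] = 40
r[10] = 50  (first piece 2, then r[8]=40)
r[11] = 50
One optimal cutting: pieces 2 + 2 + 2 + 2 + 2 with 1 meter of scrap → €50.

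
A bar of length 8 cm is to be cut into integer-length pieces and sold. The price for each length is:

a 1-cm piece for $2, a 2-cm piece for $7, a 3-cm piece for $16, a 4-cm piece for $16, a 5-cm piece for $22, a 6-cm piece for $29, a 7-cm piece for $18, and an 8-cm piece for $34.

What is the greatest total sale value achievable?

Consider every possible first cut. r[k] is the best of p[i]+r[k−i] over all sellable i≤k.
r[1] = 2
r[2] = 7
r[3] = 16
r[4] = 18  (first piece 1, then r[3]=16)
r[5] = 23  (first piece 2, then r[3]=16)
r[6] = 32  (first piece 3, then r[3]=16)
r[7] = 34  (first piece 1, then r[6]=32)
r[8] = 39  (first piece 2, then r[6]=32)
One optimal cutting: 3 + 3 + 2 → $16 + $16 + $7 = $39.

39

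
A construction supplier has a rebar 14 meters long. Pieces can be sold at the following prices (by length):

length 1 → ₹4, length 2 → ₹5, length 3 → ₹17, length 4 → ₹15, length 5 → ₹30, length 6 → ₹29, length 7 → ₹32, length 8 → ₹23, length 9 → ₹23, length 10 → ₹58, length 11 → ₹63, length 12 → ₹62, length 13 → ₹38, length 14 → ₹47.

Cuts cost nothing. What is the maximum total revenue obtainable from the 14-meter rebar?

81

Let r[k] be the best obtainable value from length k. For each k, try every first piece i and keep the best of price[i] + r[k−i].
r[1] = 4
r[2] = 8  (first piece 1, then r[1]=4)
r[3] = 17
r[4] = 21  (first piece 1, then r[3]=17)
r[5] = 30
r[6] = 34  (first piece 1, then r[5]=30)
r[7] = 38  (first piece 1, then r[6]=34)
r[8] = 47  (first piece 3, then r[5]=30)
r[9] = 51  (first piece 1, then r[8]=47)
r[10] = 60  (first piece 5, then r[5]=30)
r[11] = 64  (first piece 1, then r[10]=60)
r[12] = 68  (first piece 1, then r[11]=64)
r[13] = 77  (first piece 3, then r[10]=60)
r[14] = 81  (first piece 1, then r[13]=77)
One optimal cutting: 5 + 5 + 3 + 1 → ₹30 + ₹30 + ₹17 + ₹4 = ₹81.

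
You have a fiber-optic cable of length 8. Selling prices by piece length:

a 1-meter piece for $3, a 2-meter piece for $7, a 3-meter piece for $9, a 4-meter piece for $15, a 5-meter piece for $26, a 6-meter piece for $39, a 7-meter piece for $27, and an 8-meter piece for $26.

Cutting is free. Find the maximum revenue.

46

Build R[k] bottom-up: R[k] = max over allowed piece i of (p[i] + R[k−i]).
R[1] = 3
R[2] = 7
R[3] = 10  (first piece 1, then R[2]=7)
R[4] = 15
R[5] = 26
R[6] = 39
R[7] = 42  (first piece 1, then R[6]=39)
R[8] = 46  (first piece 2, then R[6]=39)
One optimal cutting: 6 + 2 → $39 + $7 = $46.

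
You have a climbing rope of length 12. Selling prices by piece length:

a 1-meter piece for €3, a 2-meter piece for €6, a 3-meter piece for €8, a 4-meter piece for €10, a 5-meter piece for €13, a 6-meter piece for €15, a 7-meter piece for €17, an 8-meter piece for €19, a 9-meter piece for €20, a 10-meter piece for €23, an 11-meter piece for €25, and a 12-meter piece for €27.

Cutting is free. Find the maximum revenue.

36

Consider every possible first cut. R[k] is the best of p[i]+R[k−i] over all sellable i≤k.
R[1] = 3
R[2] = 6  (first piece 1, then R[1]=3)
R[3] = 9  (first piece 1, then R[2]=6)
R[4] = 12  (first piece 1, then R[3]=9)
R[5] = 15  (first piece 1, then R[4]=12)
R[6] = 18  (first piece 1, then R[5]=15)
R[7] = 21  (first piece 1, then R[6]=18)
R[8] = 24  (first piece 1, then R[7]=21)
R[9] = 27  (first piece 1, then R[8]=24)
R[10] = 30  (first piece 1, then R[9]=27)
R[11] = 33  (first piece 1, then R[10]=30)
R[12] = 36  (first piece 1, then R[11]=33)
One optimal cutting: 1 + 1 + 1 + 1 + 1 + 1 + 1 + 1 + 1 + 1 + 1 + 1 → €3 + €3 + €3 + €3 + €3 + €3 + €3 + €3 + €3 + €3 + €3 + €3 = €36.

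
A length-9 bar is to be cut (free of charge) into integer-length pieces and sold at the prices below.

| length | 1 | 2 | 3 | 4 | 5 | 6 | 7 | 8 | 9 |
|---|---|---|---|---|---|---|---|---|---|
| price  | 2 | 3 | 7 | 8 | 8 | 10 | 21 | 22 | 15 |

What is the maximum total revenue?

Consider every possible first cut. v[k] is the best of p[i]+v[k−i] over all sellable i≤k.
v[1] = 2
v[2] = 4  (first piece 1, then v[1]=2)
v[3] = 7
v[4] = 9  (first piece 1, then v[3]=7)
v[5] = 11  (first piece 1, then v[4]=9)
v[6] = 14  (first piece 3, then v[3]=7)
v[7] = 21
v[8] = 23  (first piece 1, then v[7]=21)
v[9] = 25  (first piece 1, then v[8]=23)
One optimal cutting: 7 + 1 + 1 → 21 + 2 + 2 = 25.

25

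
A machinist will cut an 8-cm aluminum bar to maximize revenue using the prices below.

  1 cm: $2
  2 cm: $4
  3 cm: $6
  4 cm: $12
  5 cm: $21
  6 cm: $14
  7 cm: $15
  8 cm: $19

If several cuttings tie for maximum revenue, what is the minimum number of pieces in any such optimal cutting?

2

Let r[k] be the best obtainable value from length k. For each k, try every first piece i and keep the best of price[i] + r[k−i].
r[1] = 2
r[2] = 4  (first piece 1, then r[1]=2)
r[3] = 6  (first piece 1, then r[2]=4)
r[4] = 12
r[5] = 21
r[6] = 23  (first piece 1, then r[5]=21)
r[7] = 25  (first piece 1, then r[6]=23)
r[8] = 27  (first piece 1, then r[7]=25)
Maximum revenue is $27.
Now minimize piece count subject to staying optimal: for each k, pieces[k] = 1 + min over i with p[i]+r[k−i]=r[k] of pieces[k−i].
pieces[5] = 1
pieces[6] = 2
pieces[7] = 2
pieces[8] = 2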